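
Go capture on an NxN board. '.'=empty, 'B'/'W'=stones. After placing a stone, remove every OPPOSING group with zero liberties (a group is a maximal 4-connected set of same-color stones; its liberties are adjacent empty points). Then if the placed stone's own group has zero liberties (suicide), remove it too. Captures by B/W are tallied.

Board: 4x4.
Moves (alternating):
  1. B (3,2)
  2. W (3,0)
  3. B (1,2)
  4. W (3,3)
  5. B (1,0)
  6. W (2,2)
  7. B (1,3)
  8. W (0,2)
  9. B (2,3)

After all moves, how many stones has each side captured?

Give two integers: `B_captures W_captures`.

Move 1: B@(3,2) -> caps B=0 W=0
Move 2: W@(3,0) -> caps B=0 W=0
Move 3: B@(1,2) -> caps B=0 W=0
Move 4: W@(3,3) -> caps B=0 W=0
Move 5: B@(1,0) -> caps B=0 W=0
Move 6: W@(2,2) -> caps B=0 W=0
Move 7: B@(1,3) -> caps B=0 W=0
Move 8: W@(0,2) -> caps B=0 W=0
Move 9: B@(2,3) -> caps B=1 W=0

Answer: 1 0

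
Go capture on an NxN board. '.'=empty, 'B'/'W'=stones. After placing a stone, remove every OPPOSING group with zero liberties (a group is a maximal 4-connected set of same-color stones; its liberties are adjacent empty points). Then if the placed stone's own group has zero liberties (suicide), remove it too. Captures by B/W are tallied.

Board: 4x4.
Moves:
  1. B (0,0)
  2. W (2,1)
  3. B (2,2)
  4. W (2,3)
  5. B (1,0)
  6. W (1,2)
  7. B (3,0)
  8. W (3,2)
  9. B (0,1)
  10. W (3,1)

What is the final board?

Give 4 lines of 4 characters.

Answer: BB..
B.W.
.W.W
BWW.

Derivation:
Move 1: B@(0,0) -> caps B=0 W=0
Move 2: W@(2,1) -> caps B=0 W=0
Move 3: B@(2,2) -> caps B=0 W=0
Move 4: W@(2,3) -> caps B=0 W=0
Move 5: B@(1,0) -> caps B=0 W=0
Move 6: W@(1,2) -> caps B=0 W=0
Move 7: B@(3,0) -> caps B=0 W=0
Move 8: W@(3,2) -> caps B=0 W=1
Move 9: B@(0,1) -> caps B=0 W=1
Move 10: W@(3,1) -> caps B=0 W=1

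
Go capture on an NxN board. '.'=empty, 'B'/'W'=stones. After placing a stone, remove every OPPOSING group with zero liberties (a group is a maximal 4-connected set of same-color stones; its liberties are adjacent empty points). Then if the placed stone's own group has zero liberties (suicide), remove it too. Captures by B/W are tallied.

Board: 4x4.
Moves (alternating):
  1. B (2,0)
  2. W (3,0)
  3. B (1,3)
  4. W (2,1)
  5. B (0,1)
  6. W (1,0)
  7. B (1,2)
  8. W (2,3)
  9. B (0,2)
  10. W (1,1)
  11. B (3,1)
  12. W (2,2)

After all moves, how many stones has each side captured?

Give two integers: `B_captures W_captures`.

Answer: 0 1

Derivation:
Move 1: B@(2,0) -> caps B=0 W=0
Move 2: W@(3,0) -> caps B=0 W=0
Move 3: B@(1,3) -> caps B=0 W=0
Move 4: W@(2,1) -> caps B=0 W=0
Move 5: B@(0,1) -> caps B=0 W=0
Move 6: W@(1,0) -> caps B=0 W=1
Move 7: B@(1,2) -> caps B=0 W=1
Move 8: W@(2,3) -> caps B=0 W=1
Move 9: B@(0,2) -> caps B=0 W=1
Move 10: W@(1,1) -> caps B=0 W=1
Move 11: B@(3,1) -> caps B=0 W=1
Move 12: W@(2,2) -> caps B=0 W=1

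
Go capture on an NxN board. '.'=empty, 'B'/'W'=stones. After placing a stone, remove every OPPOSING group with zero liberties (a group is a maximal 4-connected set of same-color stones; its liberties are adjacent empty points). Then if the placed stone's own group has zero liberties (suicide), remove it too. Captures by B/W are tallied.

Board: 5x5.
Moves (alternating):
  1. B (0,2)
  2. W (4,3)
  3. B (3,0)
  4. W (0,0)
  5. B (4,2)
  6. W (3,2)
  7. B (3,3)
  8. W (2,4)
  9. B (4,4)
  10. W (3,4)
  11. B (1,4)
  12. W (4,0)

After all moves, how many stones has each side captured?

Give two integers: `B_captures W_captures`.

Move 1: B@(0,2) -> caps B=0 W=0
Move 2: W@(4,3) -> caps B=0 W=0
Move 3: B@(3,0) -> caps B=0 W=0
Move 4: W@(0,0) -> caps B=0 W=0
Move 5: B@(4,2) -> caps B=0 W=0
Move 6: W@(3,2) -> caps B=0 W=0
Move 7: B@(3,3) -> caps B=0 W=0
Move 8: W@(2,4) -> caps B=0 W=0
Move 9: B@(4,4) -> caps B=1 W=0
Move 10: W@(3,4) -> caps B=1 W=0
Move 11: B@(1,4) -> caps B=1 W=0
Move 12: W@(4,0) -> caps B=1 W=0

Answer: 1 0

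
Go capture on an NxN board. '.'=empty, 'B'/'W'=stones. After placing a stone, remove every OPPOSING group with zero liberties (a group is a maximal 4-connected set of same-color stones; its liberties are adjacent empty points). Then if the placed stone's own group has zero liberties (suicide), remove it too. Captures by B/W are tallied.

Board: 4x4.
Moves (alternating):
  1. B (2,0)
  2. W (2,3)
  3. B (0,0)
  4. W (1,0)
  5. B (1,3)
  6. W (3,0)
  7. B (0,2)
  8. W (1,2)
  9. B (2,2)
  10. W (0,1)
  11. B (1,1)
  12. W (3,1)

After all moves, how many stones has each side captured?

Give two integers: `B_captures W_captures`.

Answer: 1 1

Derivation:
Move 1: B@(2,0) -> caps B=0 W=0
Move 2: W@(2,3) -> caps B=0 W=0
Move 3: B@(0,0) -> caps B=0 W=0
Move 4: W@(1,0) -> caps B=0 W=0
Move 5: B@(1,3) -> caps B=0 W=0
Move 6: W@(3,0) -> caps B=0 W=0
Move 7: B@(0,2) -> caps B=0 W=0
Move 8: W@(1,2) -> caps B=0 W=0
Move 9: B@(2,2) -> caps B=0 W=0
Move 10: W@(0,1) -> caps B=0 W=1
Move 11: B@(1,1) -> caps B=1 W=1
Move 12: W@(3,1) -> caps B=1 W=1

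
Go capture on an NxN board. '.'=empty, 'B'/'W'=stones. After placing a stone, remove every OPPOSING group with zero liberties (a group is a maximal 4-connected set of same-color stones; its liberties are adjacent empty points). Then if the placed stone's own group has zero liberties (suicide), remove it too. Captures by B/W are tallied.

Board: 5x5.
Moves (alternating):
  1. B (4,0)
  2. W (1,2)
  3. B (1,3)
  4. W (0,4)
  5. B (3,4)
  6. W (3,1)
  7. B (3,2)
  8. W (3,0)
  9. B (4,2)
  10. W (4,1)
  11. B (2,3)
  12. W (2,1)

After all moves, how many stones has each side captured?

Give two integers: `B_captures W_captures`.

Move 1: B@(4,0) -> caps B=0 W=0
Move 2: W@(1,2) -> caps B=0 W=0
Move 3: B@(1,3) -> caps B=0 W=0
Move 4: W@(0,4) -> caps B=0 W=0
Move 5: B@(3,4) -> caps B=0 W=0
Move 6: W@(3,1) -> caps B=0 W=0
Move 7: B@(3,2) -> caps B=0 W=0
Move 8: W@(3,0) -> caps B=0 W=0
Move 9: B@(4,2) -> caps B=0 W=0
Move 10: W@(4,1) -> caps B=0 W=1
Move 11: B@(2,3) -> caps B=0 W=1
Move 12: W@(2,1) -> caps B=0 W=1

Answer: 0 1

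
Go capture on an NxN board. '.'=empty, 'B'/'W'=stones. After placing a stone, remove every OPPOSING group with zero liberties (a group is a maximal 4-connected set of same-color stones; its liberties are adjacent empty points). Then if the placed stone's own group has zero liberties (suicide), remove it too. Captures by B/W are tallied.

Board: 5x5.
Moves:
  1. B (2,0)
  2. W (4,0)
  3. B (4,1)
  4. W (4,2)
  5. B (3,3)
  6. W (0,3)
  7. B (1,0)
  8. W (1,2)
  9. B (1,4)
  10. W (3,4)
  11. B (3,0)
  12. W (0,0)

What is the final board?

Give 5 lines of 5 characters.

Move 1: B@(2,0) -> caps B=0 W=0
Move 2: W@(4,0) -> caps B=0 W=0
Move 3: B@(4,1) -> caps B=0 W=0
Move 4: W@(4,2) -> caps B=0 W=0
Move 5: B@(3,3) -> caps B=0 W=0
Move 6: W@(0,3) -> caps B=0 W=0
Move 7: B@(1,0) -> caps B=0 W=0
Move 8: W@(1,2) -> caps B=0 W=0
Move 9: B@(1,4) -> caps B=0 W=0
Move 10: W@(3,4) -> caps B=0 W=0
Move 11: B@(3,0) -> caps B=1 W=0
Move 12: W@(0,0) -> caps B=1 W=0

Answer: W..W.
B.W.B
B....
B..BW
.BW..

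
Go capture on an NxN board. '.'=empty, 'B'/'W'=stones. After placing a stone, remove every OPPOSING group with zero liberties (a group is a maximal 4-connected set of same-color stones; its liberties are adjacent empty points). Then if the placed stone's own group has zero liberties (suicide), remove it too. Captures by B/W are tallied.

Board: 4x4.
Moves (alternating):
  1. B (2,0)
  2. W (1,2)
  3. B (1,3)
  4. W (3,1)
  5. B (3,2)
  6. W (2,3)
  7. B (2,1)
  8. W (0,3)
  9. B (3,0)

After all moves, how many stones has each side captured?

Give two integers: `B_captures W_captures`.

Move 1: B@(2,0) -> caps B=0 W=0
Move 2: W@(1,2) -> caps B=0 W=0
Move 3: B@(1,3) -> caps B=0 W=0
Move 4: W@(3,1) -> caps B=0 W=0
Move 5: B@(3,2) -> caps B=0 W=0
Move 6: W@(2,3) -> caps B=0 W=0
Move 7: B@(2,1) -> caps B=0 W=0
Move 8: W@(0,3) -> caps B=0 W=1
Move 9: B@(3,0) -> caps B=1 W=1

Answer: 1 1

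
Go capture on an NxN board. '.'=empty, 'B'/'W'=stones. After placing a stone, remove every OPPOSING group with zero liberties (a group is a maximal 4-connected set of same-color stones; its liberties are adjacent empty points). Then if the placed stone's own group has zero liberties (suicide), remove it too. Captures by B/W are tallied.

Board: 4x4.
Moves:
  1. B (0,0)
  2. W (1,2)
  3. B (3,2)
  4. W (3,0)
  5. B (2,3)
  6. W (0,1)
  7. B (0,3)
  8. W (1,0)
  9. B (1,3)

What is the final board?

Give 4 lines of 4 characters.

Move 1: B@(0,0) -> caps B=0 W=0
Move 2: W@(1,2) -> caps B=0 W=0
Move 3: B@(3,2) -> caps B=0 W=0
Move 4: W@(3,0) -> caps B=0 W=0
Move 5: B@(2,3) -> caps B=0 W=0
Move 6: W@(0,1) -> caps B=0 W=0
Move 7: B@(0,3) -> caps B=0 W=0
Move 8: W@(1,0) -> caps B=0 W=1
Move 9: B@(1,3) -> caps B=0 W=1

Answer: .W.B
W.WB
...B
W.B.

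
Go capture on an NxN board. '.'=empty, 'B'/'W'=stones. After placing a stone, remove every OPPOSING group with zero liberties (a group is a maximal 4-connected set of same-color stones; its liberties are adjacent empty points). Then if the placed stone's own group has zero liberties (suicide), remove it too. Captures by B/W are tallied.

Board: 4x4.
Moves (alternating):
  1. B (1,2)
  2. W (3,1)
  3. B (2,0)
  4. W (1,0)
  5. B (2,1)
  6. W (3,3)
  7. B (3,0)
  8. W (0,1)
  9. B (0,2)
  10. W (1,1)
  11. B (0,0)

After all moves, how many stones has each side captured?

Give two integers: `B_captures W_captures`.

Move 1: B@(1,2) -> caps B=0 W=0
Move 2: W@(3,1) -> caps B=0 W=0
Move 3: B@(2,0) -> caps B=0 W=0
Move 4: W@(1,0) -> caps B=0 W=0
Move 5: B@(2,1) -> caps B=0 W=0
Move 6: W@(3,3) -> caps B=0 W=0
Move 7: B@(3,0) -> caps B=0 W=0
Move 8: W@(0,1) -> caps B=0 W=0
Move 9: B@(0,2) -> caps B=0 W=0
Move 10: W@(1,1) -> caps B=0 W=0
Move 11: B@(0,0) -> caps B=3 W=0

Answer: 3 0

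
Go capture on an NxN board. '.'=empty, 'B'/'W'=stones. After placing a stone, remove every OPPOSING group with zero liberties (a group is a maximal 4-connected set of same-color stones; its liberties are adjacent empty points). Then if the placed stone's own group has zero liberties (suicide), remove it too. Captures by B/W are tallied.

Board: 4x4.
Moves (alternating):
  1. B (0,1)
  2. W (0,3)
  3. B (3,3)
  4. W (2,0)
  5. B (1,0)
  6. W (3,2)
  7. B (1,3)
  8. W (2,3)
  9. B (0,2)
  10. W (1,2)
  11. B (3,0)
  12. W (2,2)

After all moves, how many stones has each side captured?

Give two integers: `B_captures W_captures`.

Answer: 1 1

Derivation:
Move 1: B@(0,1) -> caps B=0 W=0
Move 2: W@(0,3) -> caps B=0 W=0
Move 3: B@(3,3) -> caps B=0 W=0
Move 4: W@(2,0) -> caps B=0 W=0
Move 5: B@(1,0) -> caps B=0 W=0
Move 6: W@(3,2) -> caps B=0 W=0
Move 7: B@(1,3) -> caps B=0 W=0
Move 8: W@(2,3) -> caps B=0 W=1
Move 9: B@(0,2) -> caps B=1 W=1
Move 10: W@(1,2) -> caps B=1 W=1
Move 11: B@(3,0) -> caps B=1 W=1
Move 12: W@(2,2) -> caps B=1 W=1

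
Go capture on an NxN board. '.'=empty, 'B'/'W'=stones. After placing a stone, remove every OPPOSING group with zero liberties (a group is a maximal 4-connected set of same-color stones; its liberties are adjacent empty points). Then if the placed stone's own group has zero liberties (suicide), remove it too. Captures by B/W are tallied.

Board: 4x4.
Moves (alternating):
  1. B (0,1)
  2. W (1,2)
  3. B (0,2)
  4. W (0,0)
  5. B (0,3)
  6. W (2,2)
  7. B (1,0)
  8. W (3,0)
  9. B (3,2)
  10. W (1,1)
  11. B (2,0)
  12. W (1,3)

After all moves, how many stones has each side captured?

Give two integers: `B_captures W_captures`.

Answer: 1 0

Derivation:
Move 1: B@(0,1) -> caps B=0 W=0
Move 2: W@(1,2) -> caps B=0 W=0
Move 3: B@(0,2) -> caps B=0 W=0
Move 4: W@(0,0) -> caps B=0 W=0
Move 5: B@(0,3) -> caps B=0 W=0
Move 6: W@(2,2) -> caps B=0 W=0
Move 7: B@(1,0) -> caps B=1 W=0
Move 8: W@(3,0) -> caps B=1 W=0
Move 9: B@(3,2) -> caps B=1 W=0
Move 10: W@(1,1) -> caps B=1 W=0
Move 11: B@(2,0) -> caps B=1 W=0
Move 12: W@(1,3) -> caps B=1 W=0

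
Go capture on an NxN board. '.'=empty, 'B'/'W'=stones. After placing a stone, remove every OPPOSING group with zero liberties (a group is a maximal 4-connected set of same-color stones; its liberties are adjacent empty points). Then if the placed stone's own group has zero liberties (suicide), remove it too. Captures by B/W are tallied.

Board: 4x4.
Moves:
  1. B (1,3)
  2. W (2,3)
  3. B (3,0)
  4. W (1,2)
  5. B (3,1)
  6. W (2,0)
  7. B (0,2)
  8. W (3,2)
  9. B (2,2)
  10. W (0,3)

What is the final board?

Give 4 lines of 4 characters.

Answer: ..BW
..W.
W.BW
BBW.

Derivation:
Move 1: B@(1,3) -> caps B=0 W=0
Move 2: W@(2,3) -> caps B=0 W=0
Move 3: B@(3,0) -> caps B=0 W=0
Move 4: W@(1,2) -> caps B=0 W=0
Move 5: B@(3,1) -> caps B=0 W=0
Move 6: W@(2,0) -> caps B=0 W=0
Move 7: B@(0,2) -> caps B=0 W=0
Move 8: W@(3,2) -> caps B=0 W=0
Move 9: B@(2,2) -> caps B=0 W=0
Move 10: W@(0,3) -> caps B=0 W=1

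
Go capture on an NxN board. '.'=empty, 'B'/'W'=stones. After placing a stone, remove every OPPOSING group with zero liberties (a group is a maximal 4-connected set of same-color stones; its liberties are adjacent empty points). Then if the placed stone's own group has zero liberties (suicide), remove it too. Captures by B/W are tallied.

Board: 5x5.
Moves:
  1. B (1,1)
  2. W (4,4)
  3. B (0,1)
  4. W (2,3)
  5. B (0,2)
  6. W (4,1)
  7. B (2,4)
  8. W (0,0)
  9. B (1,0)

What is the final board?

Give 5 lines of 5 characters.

Answer: .BB..
BB...
...WB
.....
.W..W

Derivation:
Move 1: B@(1,1) -> caps B=0 W=0
Move 2: W@(4,4) -> caps B=0 W=0
Move 3: B@(0,1) -> caps B=0 W=0
Move 4: W@(2,3) -> caps B=0 W=0
Move 5: B@(0,2) -> caps B=0 W=0
Move 6: W@(4,1) -> caps B=0 W=0
Move 7: B@(2,4) -> caps B=0 W=0
Move 8: W@(0,0) -> caps B=0 W=0
Move 9: B@(1,0) -> caps B=1 W=0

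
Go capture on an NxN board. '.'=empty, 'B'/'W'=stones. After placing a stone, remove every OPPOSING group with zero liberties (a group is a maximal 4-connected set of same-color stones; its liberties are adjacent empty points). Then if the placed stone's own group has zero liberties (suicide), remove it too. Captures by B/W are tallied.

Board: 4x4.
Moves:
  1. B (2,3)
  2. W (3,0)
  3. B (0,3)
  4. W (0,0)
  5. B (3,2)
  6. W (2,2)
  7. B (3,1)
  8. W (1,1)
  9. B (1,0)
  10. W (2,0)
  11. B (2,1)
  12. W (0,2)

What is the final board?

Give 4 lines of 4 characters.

Move 1: B@(2,3) -> caps B=0 W=0
Move 2: W@(3,0) -> caps B=0 W=0
Move 3: B@(0,3) -> caps B=0 W=0
Move 4: W@(0,0) -> caps B=0 W=0
Move 5: B@(3,2) -> caps B=0 W=0
Move 6: W@(2,2) -> caps B=0 W=0
Move 7: B@(3,1) -> caps B=0 W=0
Move 8: W@(1,1) -> caps B=0 W=0
Move 9: B@(1,0) -> caps B=0 W=0
Move 10: W@(2,0) -> caps B=0 W=1
Move 11: B@(2,1) -> caps B=0 W=1
Move 12: W@(0,2) -> caps B=0 W=1

Answer: W.WB
.W..
WBWB
WBB.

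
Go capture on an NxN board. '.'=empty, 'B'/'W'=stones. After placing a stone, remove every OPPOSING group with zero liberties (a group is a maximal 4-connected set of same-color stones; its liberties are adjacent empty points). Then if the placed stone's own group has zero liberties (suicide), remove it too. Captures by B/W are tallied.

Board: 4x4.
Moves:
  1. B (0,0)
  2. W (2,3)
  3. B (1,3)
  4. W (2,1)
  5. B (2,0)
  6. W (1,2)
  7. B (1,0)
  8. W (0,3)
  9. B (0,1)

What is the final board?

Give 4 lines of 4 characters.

Move 1: B@(0,0) -> caps B=0 W=0
Move 2: W@(2,3) -> caps B=0 W=0
Move 3: B@(1,3) -> caps B=0 W=0
Move 4: W@(2,1) -> caps B=0 W=0
Move 5: B@(2,0) -> caps B=0 W=0
Move 6: W@(1,2) -> caps B=0 W=0
Move 7: B@(1,0) -> caps B=0 W=0
Move 8: W@(0,3) -> caps B=0 W=1
Move 9: B@(0,1) -> caps B=0 W=1

Answer: BB.W
B.W.
BW.W
....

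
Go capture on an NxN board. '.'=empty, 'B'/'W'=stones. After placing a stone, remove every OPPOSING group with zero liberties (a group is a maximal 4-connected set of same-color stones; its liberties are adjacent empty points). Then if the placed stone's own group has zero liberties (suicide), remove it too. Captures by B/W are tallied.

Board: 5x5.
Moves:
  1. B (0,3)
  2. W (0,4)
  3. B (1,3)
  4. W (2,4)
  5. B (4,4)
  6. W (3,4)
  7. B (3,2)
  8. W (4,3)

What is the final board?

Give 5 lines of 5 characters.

Move 1: B@(0,3) -> caps B=0 W=0
Move 2: W@(0,4) -> caps B=0 W=0
Move 3: B@(1,3) -> caps B=0 W=0
Move 4: W@(2,4) -> caps B=0 W=0
Move 5: B@(4,4) -> caps B=0 W=0
Move 6: W@(3,4) -> caps B=0 W=0
Move 7: B@(3,2) -> caps B=0 W=0
Move 8: W@(4,3) -> caps B=0 W=1

Answer: ...BW
...B.
....W
..B.W
...W.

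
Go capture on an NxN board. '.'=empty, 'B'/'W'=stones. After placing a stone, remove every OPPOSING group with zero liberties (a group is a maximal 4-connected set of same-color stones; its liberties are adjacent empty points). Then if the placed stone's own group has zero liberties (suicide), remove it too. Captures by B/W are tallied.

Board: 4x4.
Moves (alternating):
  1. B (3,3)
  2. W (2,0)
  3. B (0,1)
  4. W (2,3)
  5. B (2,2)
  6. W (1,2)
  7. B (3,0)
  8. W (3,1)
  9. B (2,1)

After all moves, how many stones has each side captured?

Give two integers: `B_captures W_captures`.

Move 1: B@(3,3) -> caps B=0 W=0
Move 2: W@(2,0) -> caps B=0 W=0
Move 3: B@(0,1) -> caps B=0 W=0
Move 4: W@(2,3) -> caps B=0 W=0
Move 5: B@(2,2) -> caps B=0 W=0
Move 6: W@(1,2) -> caps B=0 W=0
Move 7: B@(3,0) -> caps B=0 W=0
Move 8: W@(3,1) -> caps B=0 W=1
Move 9: B@(2,1) -> caps B=0 W=1

Answer: 0 1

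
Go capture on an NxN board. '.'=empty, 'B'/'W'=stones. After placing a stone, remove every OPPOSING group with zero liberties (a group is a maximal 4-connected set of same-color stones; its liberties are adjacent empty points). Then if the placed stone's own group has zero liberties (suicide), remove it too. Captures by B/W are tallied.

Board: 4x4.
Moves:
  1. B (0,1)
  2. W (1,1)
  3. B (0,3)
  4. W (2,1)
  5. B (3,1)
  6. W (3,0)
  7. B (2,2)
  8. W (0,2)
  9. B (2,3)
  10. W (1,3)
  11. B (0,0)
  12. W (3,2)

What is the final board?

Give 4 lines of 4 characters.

Move 1: B@(0,1) -> caps B=0 W=0
Move 2: W@(1,1) -> caps B=0 W=0
Move 3: B@(0,3) -> caps B=0 W=0
Move 4: W@(2,1) -> caps B=0 W=0
Move 5: B@(3,1) -> caps B=0 W=0
Move 6: W@(3,0) -> caps B=0 W=0
Move 7: B@(2,2) -> caps B=0 W=0
Move 8: W@(0,2) -> caps B=0 W=0
Move 9: B@(2,3) -> caps B=0 W=0
Move 10: W@(1,3) -> caps B=0 W=1
Move 11: B@(0,0) -> caps B=0 W=1
Move 12: W@(3,2) -> caps B=0 W=2

Answer: BBW.
.W.W
.WBB
W.W.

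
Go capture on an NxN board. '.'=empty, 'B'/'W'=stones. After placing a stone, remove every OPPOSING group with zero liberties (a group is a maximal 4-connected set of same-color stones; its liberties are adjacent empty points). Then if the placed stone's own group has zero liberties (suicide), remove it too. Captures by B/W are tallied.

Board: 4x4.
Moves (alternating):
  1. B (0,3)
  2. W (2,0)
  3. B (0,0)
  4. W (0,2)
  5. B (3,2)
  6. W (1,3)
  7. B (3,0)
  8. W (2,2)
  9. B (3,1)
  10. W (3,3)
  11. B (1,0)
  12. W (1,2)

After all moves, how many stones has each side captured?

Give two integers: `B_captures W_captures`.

Move 1: B@(0,3) -> caps B=0 W=0
Move 2: W@(2,0) -> caps B=0 W=0
Move 3: B@(0,0) -> caps B=0 W=0
Move 4: W@(0,2) -> caps B=0 W=0
Move 5: B@(3,2) -> caps B=0 W=0
Move 6: W@(1,3) -> caps B=0 W=1
Move 7: B@(3,0) -> caps B=0 W=1
Move 8: W@(2,2) -> caps B=0 W=1
Move 9: B@(3,1) -> caps B=0 W=1
Move 10: W@(3,3) -> caps B=0 W=1
Move 11: B@(1,0) -> caps B=0 W=1
Move 12: W@(1,2) -> caps B=0 W=1

Answer: 0 1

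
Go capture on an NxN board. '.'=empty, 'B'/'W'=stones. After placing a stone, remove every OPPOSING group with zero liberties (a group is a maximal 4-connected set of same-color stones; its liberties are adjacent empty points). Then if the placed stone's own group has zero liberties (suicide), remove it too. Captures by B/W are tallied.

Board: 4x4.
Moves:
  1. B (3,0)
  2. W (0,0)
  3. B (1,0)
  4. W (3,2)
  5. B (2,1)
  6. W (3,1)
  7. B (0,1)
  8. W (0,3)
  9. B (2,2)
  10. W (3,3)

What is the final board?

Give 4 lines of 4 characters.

Move 1: B@(3,0) -> caps B=0 W=0
Move 2: W@(0,0) -> caps B=0 W=0
Move 3: B@(1,0) -> caps B=0 W=0
Move 4: W@(3,2) -> caps B=0 W=0
Move 5: B@(2,1) -> caps B=0 W=0
Move 6: W@(3,1) -> caps B=0 W=0
Move 7: B@(0,1) -> caps B=1 W=0
Move 8: W@(0,3) -> caps B=1 W=0
Move 9: B@(2,2) -> caps B=1 W=0
Move 10: W@(3,3) -> caps B=1 W=0

Answer: .B.W
B...
.BB.
BWWW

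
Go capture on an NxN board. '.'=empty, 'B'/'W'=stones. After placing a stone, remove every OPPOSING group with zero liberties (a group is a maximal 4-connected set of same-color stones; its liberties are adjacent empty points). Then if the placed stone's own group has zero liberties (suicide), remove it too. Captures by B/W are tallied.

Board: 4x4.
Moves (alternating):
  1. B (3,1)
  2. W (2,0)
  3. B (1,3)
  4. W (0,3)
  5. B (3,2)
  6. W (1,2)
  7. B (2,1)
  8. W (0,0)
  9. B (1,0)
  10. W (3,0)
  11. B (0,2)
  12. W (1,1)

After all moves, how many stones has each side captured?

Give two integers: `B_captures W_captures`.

Move 1: B@(3,1) -> caps B=0 W=0
Move 2: W@(2,0) -> caps B=0 W=0
Move 3: B@(1,3) -> caps B=0 W=0
Move 4: W@(0,3) -> caps B=0 W=0
Move 5: B@(3,2) -> caps B=0 W=0
Move 6: W@(1,2) -> caps B=0 W=0
Move 7: B@(2,1) -> caps B=0 W=0
Move 8: W@(0,0) -> caps B=0 W=0
Move 9: B@(1,0) -> caps B=0 W=0
Move 10: W@(3,0) -> caps B=0 W=0
Move 11: B@(0,2) -> caps B=1 W=0
Move 12: W@(1,1) -> caps B=1 W=0

Answer: 1 0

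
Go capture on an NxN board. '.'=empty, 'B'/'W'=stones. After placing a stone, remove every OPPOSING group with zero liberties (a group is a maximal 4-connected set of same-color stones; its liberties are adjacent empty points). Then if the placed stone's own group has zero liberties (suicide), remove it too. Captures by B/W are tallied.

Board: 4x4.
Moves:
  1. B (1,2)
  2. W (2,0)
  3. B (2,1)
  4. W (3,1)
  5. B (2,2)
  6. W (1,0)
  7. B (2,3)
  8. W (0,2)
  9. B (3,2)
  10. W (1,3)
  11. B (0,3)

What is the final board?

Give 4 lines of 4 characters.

Answer: ..WB
W.B.
WBBB
.WB.

Derivation:
Move 1: B@(1,2) -> caps B=0 W=0
Move 2: W@(2,0) -> caps B=0 W=0
Move 3: B@(2,1) -> caps B=0 W=0
Move 4: W@(3,1) -> caps B=0 W=0
Move 5: B@(2,2) -> caps B=0 W=0
Move 6: W@(1,0) -> caps B=0 W=0
Move 7: B@(2,3) -> caps B=0 W=0
Move 8: W@(0,2) -> caps B=0 W=0
Move 9: B@(3,2) -> caps B=0 W=0
Move 10: W@(1,3) -> caps B=0 W=0
Move 11: B@(0,3) -> caps B=1 W=0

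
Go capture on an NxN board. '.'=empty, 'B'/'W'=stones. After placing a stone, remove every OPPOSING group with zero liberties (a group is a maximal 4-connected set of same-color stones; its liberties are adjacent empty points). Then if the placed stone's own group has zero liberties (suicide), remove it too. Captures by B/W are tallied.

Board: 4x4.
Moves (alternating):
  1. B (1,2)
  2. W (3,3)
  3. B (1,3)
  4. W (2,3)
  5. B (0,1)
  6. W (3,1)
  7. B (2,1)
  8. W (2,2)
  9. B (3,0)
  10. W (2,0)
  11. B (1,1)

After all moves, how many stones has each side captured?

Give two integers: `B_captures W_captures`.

Move 1: B@(1,2) -> caps B=0 W=0
Move 2: W@(3,3) -> caps B=0 W=0
Move 3: B@(1,3) -> caps B=0 W=0
Move 4: W@(2,3) -> caps B=0 W=0
Move 5: B@(0,1) -> caps B=0 W=0
Move 6: W@(3,1) -> caps B=0 W=0
Move 7: B@(2,1) -> caps B=0 W=0
Move 8: W@(2,2) -> caps B=0 W=0
Move 9: B@(3,0) -> caps B=0 W=0
Move 10: W@(2,0) -> caps B=0 W=1
Move 11: B@(1,1) -> caps B=0 W=1

Answer: 0 1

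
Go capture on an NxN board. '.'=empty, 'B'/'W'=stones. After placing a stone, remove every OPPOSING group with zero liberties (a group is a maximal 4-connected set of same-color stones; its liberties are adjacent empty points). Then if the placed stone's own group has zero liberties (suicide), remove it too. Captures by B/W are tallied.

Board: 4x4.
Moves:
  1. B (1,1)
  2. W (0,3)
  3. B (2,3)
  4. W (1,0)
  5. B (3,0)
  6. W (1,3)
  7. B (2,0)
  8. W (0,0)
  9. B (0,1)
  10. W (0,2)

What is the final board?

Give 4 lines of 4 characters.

Answer: .BWW
.B.W
B..B
B...

Derivation:
Move 1: B@(1,1) -> caps B=0 W=0
Move 2: W@(0,3) -> caps B=0 W=0
Move 3: B@(2,3) -> caps B=0 W=0
Move 4: W@(1,0) -> caps B=0 W=0
Move 5: B@(3,0) -> caps B=0 W=0
Move 6: W@(1,3) -> caps B=0 W=0
Move 7: B@(2,0) -> caps B=0 W=0
Move 8: W@(0,0) -> caps B=0 W=0
Move 9: B@(0,1) -> caps B=2 W=0
Move 10: W@(0,2) -> caps B=2 W=0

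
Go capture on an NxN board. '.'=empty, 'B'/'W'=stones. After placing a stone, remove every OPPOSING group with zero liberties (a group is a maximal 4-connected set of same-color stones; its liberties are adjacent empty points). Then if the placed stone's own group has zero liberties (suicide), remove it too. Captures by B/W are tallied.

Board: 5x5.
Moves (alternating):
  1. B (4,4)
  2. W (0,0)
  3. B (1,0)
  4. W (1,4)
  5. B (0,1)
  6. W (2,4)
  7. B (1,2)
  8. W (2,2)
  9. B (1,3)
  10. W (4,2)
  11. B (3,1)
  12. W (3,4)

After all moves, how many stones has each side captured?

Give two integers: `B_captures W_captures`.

Answer: 1 0

Derivation:
Move 1: B@(4,4) -> caps B=0 W=0
Move 2: W@(0,0) -> caps B=0 W=0
Move 3: B@(1,0) -> caps B=0 W=0
Move 4: W@(1,4) -> caps B=0 W=0
Move 5: B@(0,1) -> caps B=1 W=0
Move 6: W@(2,4) -> caps B=1 W=0
Move 7: B@(1,2) -> caps B=1 W=0
Move 8: W@(2,2) -> caps B=1 W=0
Move 9: B@(1,3) -> caps B=1 W=0
Move 10: W@(4,2) -> caps B=1 W=0
Move 11: B@(3,1) -> caps B=1 W=0
Move 12: W@(3,4) -> caps B=1 W=0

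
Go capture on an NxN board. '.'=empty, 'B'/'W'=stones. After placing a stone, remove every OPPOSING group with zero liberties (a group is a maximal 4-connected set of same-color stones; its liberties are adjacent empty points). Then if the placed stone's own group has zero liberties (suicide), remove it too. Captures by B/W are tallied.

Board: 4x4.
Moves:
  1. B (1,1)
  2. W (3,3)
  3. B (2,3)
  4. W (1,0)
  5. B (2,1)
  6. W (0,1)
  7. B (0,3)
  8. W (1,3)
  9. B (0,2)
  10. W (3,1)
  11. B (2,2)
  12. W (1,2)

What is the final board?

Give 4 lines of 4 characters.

Answer: .W..
WBWW
.BBB
.W.W

Derivation:
Move 1: B@(1,1) -> caps B=0 W=0
Move 2: W@(3,3) -> caps B=0 W=0
Move 3: B@(2,3) -> caps B=0 W=0
Move 4: W@(1,0) -> caps B=0 W=0
Move 5: B@(2,1) -> caps B=0 W=0
Move 6: W@(0,1) -> caps B=0 W=0
Move 7: B@(0,3) -> caps B=0 W=0
Move 8: W@(1,3) -> caps B=0 W=0
Move 9: B@(0,2) -> caps B=0 W=0
Move 10: W@(3,1) -> caps B=0 W=0
Move 11: B@(2,2) -> caps B=0 W=0
Move 12: W@(1,2) -> caps B=0 W=2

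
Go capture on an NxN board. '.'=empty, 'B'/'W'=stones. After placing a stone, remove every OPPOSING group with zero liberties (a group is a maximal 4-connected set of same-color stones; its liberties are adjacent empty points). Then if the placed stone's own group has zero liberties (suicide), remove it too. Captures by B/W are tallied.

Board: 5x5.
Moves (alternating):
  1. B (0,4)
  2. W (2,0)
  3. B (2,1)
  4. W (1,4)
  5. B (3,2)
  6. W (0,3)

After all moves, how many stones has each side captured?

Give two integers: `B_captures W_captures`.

Answer: 0 1

Derivation:
Move 1: B@(0,4) -> caps B=0 W=0
Move 2: W@(2,0) -> caps B=0 W=0
Move 3: B@(2,1) -> caps B=0 W=0
Move 4: W@(1,4) -> caps B=0 W=0
Move 5: B@(3,2) -> caps B=0 W=0
Move 6: W@(0,3) -> caps B=0 W=1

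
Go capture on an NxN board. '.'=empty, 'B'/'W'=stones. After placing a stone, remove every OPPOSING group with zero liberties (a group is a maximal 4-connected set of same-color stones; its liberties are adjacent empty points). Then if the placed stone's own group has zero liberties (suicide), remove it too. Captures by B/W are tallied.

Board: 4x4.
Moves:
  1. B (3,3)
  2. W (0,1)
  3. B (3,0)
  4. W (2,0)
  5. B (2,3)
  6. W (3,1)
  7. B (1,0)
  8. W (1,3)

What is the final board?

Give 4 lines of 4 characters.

Answer: .W..
B..W
W..B
.W.B

Derivation:
Move 1: B@(3,3) -> caps B=0 W=0
Move 2: W@(0,1) -> caps B=0 W=0
Move 3: B@(3,0) -> caps B=0 W=0
Move 4: W@(2,0) -> caps B=0 W=0
Move 5: B@(2,3) -> caps B=0 W=0
Move 6: W@(3,1) -> caps B=0 W=1
Move 7: B@(1,0) -> caps B=0 W=1
Move 8: W@(1,3) -> caps B=0 W=1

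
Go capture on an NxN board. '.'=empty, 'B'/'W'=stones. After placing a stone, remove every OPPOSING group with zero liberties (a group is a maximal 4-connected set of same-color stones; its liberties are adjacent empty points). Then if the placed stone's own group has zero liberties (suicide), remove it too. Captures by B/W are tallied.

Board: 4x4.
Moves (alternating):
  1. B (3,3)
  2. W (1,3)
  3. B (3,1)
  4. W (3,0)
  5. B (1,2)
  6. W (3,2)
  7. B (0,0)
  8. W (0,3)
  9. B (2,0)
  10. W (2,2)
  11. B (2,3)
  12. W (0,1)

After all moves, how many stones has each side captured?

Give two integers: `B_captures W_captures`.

Move 1: B@(3,3) -> caps B=0 W=0
Move 2: W@(1,3) -> caps B=0 W=0
Move 3: B@(3,1) -> caps B=0 W=0
Move 4: W@(3,0) -> caps B=0 W=0
Move 5: B@(1,2) -> caps B=0 W=0
Move 6: W@(3,2) -> caps B=0 W=0
Move 7: B@(0,0) -> caps B=0 W=0
Move 8: W@(0,3) -> caps B=0 W=0
Move 9: B@(2,0) -> caps B=1 W=0
Move 10: W@(2,2) -> caps B=1 W=0
Move 11: B@(2,3) -> caps B=1 W=0
Move 12: W@(0,1) -> caps B=1 W=0

Answer: 1 0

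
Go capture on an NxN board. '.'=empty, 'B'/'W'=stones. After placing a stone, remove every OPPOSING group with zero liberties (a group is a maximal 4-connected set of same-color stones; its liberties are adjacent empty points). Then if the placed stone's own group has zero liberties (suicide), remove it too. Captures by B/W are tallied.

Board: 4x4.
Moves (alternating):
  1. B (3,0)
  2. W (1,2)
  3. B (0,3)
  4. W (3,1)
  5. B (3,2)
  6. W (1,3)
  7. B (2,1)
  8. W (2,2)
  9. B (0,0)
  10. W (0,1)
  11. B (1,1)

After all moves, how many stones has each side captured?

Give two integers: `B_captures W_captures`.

Answer: 1 0

Derivation:
Move 1: B@(3,0) -> caps B=0 W=0
Move 2: W@(1,2) -> caps B=0 W=0
Move 3: B@(0,3) -> caps B=0 W=0
Move 4: W@(3,1) -> caps B=0 W=0
Move 5: B@(3,2) -> caps B=0 W=0
Move 6: W@(1,3) -> caps B=0 W=0
Move 7: B@(2,1) -> caps B=1 W=0
Move 8: W@(2,2) -> caps B=1 W=0
Move 9: B@(0,0) -> caps B=1 W=0
Move 10: W@(0,1) -> caps B=1 W=0
Move 11: B@(1,1) -> caps B=1 W=0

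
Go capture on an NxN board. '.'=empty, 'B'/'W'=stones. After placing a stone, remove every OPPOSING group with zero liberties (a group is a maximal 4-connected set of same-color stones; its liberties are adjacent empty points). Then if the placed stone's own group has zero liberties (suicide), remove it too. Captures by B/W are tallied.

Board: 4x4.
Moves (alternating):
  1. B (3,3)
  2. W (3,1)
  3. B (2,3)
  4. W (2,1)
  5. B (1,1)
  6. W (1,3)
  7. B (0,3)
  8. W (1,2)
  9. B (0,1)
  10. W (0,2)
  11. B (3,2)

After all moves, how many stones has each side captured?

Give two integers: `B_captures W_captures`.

Move 1: B@(3,3) -> caps B=0 W=0
Move 2: W@(3,1) -> caps B=0 W=0
Move 3: B@(2,3) -> caps B=0 W=0
Move 4: W@(2,1) -> caps B=0 W=0
Move 5: B@(1,1) -> caps B=0 W=0
Move 6: W@(1,3) -> caps B=0 W=0
Move 7: B@(0,3) -> caps B=0 W=0
Move 8: W@(1,2) -> caps B=0 W=0
Move 9: B@(0,1) -> caps B=0 W=0
Move 10: W@(0,2) -> caps B=0 W=1
Move 11: B@(3,2) -> caps B=0 W=1

Answer: 0 1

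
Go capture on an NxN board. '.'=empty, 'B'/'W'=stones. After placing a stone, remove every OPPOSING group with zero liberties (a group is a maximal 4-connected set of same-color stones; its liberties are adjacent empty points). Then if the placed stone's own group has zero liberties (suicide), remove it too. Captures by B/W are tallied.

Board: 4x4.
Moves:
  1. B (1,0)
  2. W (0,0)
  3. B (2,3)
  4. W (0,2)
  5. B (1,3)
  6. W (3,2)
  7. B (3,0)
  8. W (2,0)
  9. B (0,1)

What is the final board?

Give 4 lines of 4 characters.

Answer: .BW.
B..B
W..B
B.W.

Derivation:
Move 1: B@(1,0) -> caps B=0 W=0
Move 2: W@(0,0) -> caps B=0 W=0
Move 3: B@(2,3) -> caps B=0 W=0
Move 4: W@(0,2) -> caps B=0 W=0
Move 5: B@(1,3) -> caps B=0 W=0
Move 6: W@(3,2) -> caps B=0 W=0
Move 7: B@(3,0) -> caps B=0 W=0
Move 8: W@(2,0) -> caps B=0 W=0
Move 9: B@(0,1) -> caps B=1 W=0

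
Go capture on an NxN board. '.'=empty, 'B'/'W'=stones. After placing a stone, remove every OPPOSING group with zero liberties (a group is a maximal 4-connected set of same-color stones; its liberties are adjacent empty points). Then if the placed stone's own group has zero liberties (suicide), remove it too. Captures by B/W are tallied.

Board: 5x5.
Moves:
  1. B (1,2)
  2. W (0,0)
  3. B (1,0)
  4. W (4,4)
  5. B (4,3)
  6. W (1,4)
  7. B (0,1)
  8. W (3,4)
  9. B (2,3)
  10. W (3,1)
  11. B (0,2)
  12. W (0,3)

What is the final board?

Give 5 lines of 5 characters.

Move 1: B@(1,2) -> caps B=0 W=0
Move 2: W@(0,0) -> caps B=0 W=0
Move 3: B@(1,0) -> caps B=0 W=0
Move 4: W@(4,4) -> caps B=0 W=0
Move 5: B@(4,3) -> caps B=0 W=0
Move 6: W@(1,4) -> caps B=0 W=0
Move 7: B@(0,1) -> caps B=1 W=0
Move 8: W@(3,4) -> caps B=1 W=0
Move 9: B@(2,3) -> caps B=1 W=0
Move 10: W@(3,1) -> caps B=1 W=0
Move 11: B@(0,2) -> caps B=1 W=0
Move 12: W@(0,3) -> caps B=1 W=0

Answer: .BBW.
B.B.W
...B.
.W..W
...BW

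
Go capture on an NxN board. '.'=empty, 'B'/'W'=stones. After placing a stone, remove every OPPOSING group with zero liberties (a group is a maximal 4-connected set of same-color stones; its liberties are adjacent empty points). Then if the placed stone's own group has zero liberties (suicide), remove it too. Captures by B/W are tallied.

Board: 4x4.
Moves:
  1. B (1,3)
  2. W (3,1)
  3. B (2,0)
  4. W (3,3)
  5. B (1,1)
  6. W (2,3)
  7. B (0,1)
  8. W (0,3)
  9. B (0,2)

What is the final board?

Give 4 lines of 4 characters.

Move 1: B@(1,3) -> caps B=0 W=0
Move 2: W@(3,1) -> caps B=0 W=0
Move 3: B@(2,0) -> caps B=0 W=0
Move 4: W@(3,3) -> caps B=0 W=0
Move 5: B@(1,1) -> caps B=0 W=0
Move 6: W@(2,3) -> caps B=0 W=0
Move 7: B@(0,1) -> caps B=0 W=0
Move 8: W@(0,3) -> caps B=0 W=0
Move 9: B@(0,2) -> caps B=1 W=0

Answer: .BB.
.B.B
B..W
.W.W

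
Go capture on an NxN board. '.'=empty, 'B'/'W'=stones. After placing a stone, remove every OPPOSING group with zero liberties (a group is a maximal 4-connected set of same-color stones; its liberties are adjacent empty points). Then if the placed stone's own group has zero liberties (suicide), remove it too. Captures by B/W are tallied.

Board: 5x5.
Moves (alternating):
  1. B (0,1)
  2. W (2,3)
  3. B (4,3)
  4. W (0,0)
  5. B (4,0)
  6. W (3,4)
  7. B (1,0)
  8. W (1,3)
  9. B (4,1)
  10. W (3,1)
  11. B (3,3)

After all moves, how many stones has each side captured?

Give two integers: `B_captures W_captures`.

Answer: 1 0

Derivation:
Move 1: B@(0,1) -> caps B=0 W=0
Move 2: W@(2,3) -> caps B=0 W=0
Move 3: B@(4,3) -> caps B=0 W=0
Move 4: W@(0,0) -> caps B=0 W=0
Move 5: B@(4,0) -> caps B=0 W=0
Move 6: W@(3,4) -> caps B=0 W=0
Move 7: B@(1,0) -> caps B=1 W=0
Move 8: W@(1,3) -> caps B=1 W=0
Move 9: B@(4,1) -> caps B=1 W=0
Move 10: W@(3,1) -> caps B=1 W=0
Move 11: B@(3,3) -> caps B=1 W=0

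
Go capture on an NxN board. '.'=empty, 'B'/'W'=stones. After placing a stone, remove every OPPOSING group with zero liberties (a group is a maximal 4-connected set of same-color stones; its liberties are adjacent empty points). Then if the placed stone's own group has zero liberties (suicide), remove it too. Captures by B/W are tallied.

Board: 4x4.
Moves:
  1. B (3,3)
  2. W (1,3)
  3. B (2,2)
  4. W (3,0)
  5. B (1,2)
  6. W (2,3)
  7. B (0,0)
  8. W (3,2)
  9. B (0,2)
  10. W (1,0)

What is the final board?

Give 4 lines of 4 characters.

Answer: B.B.
W.BW
..BW
W.W.

Derivation:
Move 1: B@(3,3) -> caps B=0 W=0
Move 2: W@(1,3) -> caps B=0 W=0
Move 3: B@(2,2) -> caps B=0 W=0
Move 4: W@(3,0) -> caps B=0 W=0
Move 5: B@(1,2) -> caps B=0 W=0
Move 6: W@(2,3) -> caps B=0 W=0
Move 7: B@(0,0) -> caps B=0 W=0
Move 8: W@(3,2) -> caps B=0 W=1
Move 9: B@(0,2) -> caps B=0 W=1
Move 10: W@(1,0) -> caps B=0 W=1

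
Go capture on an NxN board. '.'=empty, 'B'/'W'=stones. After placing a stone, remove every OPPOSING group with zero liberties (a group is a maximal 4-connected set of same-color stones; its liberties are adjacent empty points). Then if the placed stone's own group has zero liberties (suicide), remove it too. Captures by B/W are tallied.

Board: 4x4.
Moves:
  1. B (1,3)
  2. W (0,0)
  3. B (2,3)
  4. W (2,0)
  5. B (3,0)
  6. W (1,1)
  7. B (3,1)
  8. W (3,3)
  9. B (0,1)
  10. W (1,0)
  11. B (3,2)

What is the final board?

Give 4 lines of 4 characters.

Answer: WB..
WW.B
W..B
BBB.

Derivation:
Move 1: B@(1,3) -> caps B=0 W=0
Move 2: W@(0,0) -> caps B=0 W=0
Move 3: B@(2,3) -> caps B=0 W=0
Move 4: W@(2,0) -> caps B=0 W=0
Move 5: B@(3,0) -> caps B=0 W=0
Move 6: W@(1,1) -> caps B=0 W=0
Move 7: B@(3,1) -> caps B=0 W=0
Move 8: W@(3,3) -> caps B=0 W=0
Move 9: B@(0,1) -> caps B=0 W=0
Move 10: W@(1,0) -> caps B=0 W=0
Move 11: B@(3,2) -> caps B=1 W=0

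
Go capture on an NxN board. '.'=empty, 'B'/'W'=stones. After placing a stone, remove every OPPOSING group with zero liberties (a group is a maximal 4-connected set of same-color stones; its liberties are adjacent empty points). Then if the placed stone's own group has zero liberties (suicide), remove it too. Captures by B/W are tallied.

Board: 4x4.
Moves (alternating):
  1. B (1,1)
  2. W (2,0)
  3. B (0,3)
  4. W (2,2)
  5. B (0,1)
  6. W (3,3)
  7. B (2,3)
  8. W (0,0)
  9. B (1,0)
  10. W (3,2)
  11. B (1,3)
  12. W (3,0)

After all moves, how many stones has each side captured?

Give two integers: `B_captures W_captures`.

Move 1: B@(1,1) -> caps B=0 W=0
Move 2: W@(2,0) -> caps B=0 W=0
Move 3: B@(0,3) -> caps B=0 W=0
Move 4: W@(2,2) -> caps B=0 W=0
Move 5: B@(0,1) -> caps B=0 W=0
Move 6: W@(3,3) -> caps B=0 W=0
Move 7: B@(2,3) -> caps B=0 W=0
Move 8: W@(0,0) -> caps B=0 W=0
Move 9: B@(1,0) -> caps B=1 W=0
Move 10: W@(3,2) -> caps B=1 W=0
Move 11: B@(1,3) -> caps B=1 W=0
Move 12: W@(3,0) -> caps B=1 W=0

Answer: 1 0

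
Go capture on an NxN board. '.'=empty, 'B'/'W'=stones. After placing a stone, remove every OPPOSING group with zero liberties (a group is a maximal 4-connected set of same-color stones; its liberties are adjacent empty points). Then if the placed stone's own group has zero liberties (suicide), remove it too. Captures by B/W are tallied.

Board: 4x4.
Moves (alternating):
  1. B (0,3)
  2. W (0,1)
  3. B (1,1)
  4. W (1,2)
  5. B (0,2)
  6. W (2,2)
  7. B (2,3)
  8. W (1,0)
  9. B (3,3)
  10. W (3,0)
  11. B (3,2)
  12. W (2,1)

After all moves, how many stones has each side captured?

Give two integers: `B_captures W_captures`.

Answer: 0 1

Derivation:
Move 1: B@(0,3) -> caps B=0 W=0
Move 2: W@(0,1) -> caps B=0 W=0
Move 3: B@(1,1) -> caps B=0 W=0
Move 4: W@(1,2) -> caps B=0 W=0
Move 5: B@(0,2) -> caps B=0 W=0
Move 6: W@(2,2) -> caps B=0 W=0
Move 7: B@(2,3) -> caps B=0 W=0
Move 8: W@(1,0) -> caps B=0 W=0
Move 9: B@(3,3) -> caps B=0 W=0
Move 10: W@(3,0) -> caps B=0 W=0
Move 11: B@(3,2) -> caps B=0 W=0
Move 12: W@(2,1) -> caps B=0 W=1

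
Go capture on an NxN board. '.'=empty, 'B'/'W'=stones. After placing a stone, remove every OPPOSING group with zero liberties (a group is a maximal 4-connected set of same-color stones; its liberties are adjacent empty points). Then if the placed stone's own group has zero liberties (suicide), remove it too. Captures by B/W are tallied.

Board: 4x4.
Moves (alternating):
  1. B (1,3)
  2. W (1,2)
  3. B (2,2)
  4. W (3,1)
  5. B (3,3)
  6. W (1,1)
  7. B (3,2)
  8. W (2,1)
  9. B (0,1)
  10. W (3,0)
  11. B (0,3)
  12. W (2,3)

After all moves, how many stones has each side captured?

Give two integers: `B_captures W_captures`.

Answer: 0 3

Derivation:
Move 1: B@(1,3) -> caps B=0 W=0
Move 2: W@(1,2) -> caps B=0 W=0
Move 3: B@(2,2) -> caps B=0 W=0
Move 4: W@(3,1) -> caps B=0 W=0
Move 5: B@(3,3) -> caps B=0 W=0
Move 6: W@(1,1) -> caps B=0 W=0
Move 7: B@(3,2) -> caps B=0 W=0
Move 8: W@(2,1) -> caps B=0 W=0
Move 9: B@(0,1) -> caps B=0 W=0
Move 10: W@(3,0) -> caps B=0 W=0
Move 11: B@(0,3) -> caps B=0 W=0
Move 12: W@(2,3) -> caps B=0 W=3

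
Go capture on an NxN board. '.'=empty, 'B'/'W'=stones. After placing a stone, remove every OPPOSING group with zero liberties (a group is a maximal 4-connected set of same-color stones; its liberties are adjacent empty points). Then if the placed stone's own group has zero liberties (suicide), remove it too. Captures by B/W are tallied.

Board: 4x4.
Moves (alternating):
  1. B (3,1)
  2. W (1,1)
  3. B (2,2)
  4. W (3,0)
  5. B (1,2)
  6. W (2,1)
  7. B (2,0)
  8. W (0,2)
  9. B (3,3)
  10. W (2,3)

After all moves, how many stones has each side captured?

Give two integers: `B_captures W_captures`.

Answer: 1 0

Derivation:
Move 1: B@(3,1) -> caps B=0 W=0
Move 2: W@(1,1) -> caps B=0 W=0
Move 3: B@(2,2) -> caps B=0 W=0
Move 4: W@(3,0) -> caps B=0 W=0
Move 5: B@(1,2) -> caps B=0 W=0
Move 6: W@(2,1) -> caps B=0 W=0
Move 7: B@(2,0) -> caps B=1 W=0
Move 8: W@(0,2) -> caps B=1 W=0
Move 9: B@(3,3) -> caps B=1 W=0
Move 10: W@(2,3) -> caps B=1 W=0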